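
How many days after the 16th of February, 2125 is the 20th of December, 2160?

13091

Day-of-year of February 16, 2125: 47.
Day-of-year of December 20, 2160: 355.
2125 has 365 days, so 365 − 47 = 318 days remain in 2125.
Full years 2126–2159: 26 common + 8 leap = 26×365 + 8×366 = 12418 days.
Total: 318 + 12418 + 355 = 13091 days.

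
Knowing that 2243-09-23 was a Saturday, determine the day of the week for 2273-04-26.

Saturday

Day-of-year of September 23, 2243: 266.
Day-of-year of April 26, 2273: 116.
2243 has 365 days, so 365 − 266 = 99 days remain in 2243.
Full years 2244–2272: 21 common + 8 leap = 21×365 + 8×366 = 10593 days.
Total: 99 + 10593 + 116 = 10808 days.
10808 is a multiple of 7, so 2273-04-26 falls on the same weekday: Saturday.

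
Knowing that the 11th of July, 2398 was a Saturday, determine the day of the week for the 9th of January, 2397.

Thursday

Count forward from the earlier date (January 9, 2397) to the later (July 11, 2398):
Day-of-year of January 9, 2397: 9.
Day-of-year of July 11, 2398: 192.
2397 has 365 days, so 365 − 9 = 356 days remain in 2397.
Total: 356 + 192 = 548 days.
548 mod 7 = 2, so 2 days before Saturday is Thursday.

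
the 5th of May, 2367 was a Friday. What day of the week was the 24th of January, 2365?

Count forward from the earlier date (January 24, 2365) to the later (May 5, 2367):
January 2365: 31 − 24 = 7 days remain.
Then 27 full months totalling 819 days.
May 1–5, 2367: 5 days.
Total: 7 + 819 + 5 = 831 days.
831 mod 7 = 5, so 5 days before Friday is Sunday.

Sunday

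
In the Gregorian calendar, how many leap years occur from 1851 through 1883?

Years divisible by 4 in [1851, 1883]: 1852, 1856, 1860, 1864, 1868, 1872, 1876, 1880.
No century exceptions apply. Count: 8.

8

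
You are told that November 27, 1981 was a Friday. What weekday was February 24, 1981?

Count forward from the earlier date (February 24, 1981) to the later (November 27, 1981):
February 1981: 28 − 24 = 4 days remain (1981 is not a leap year, so February has 28 days).
Then March (31), April (30), May (31), June (30), July (31), August (31), September (30), October (31): 31 + 30 + 31 + 30 + 31 + 31 + 30 + 31 = 245 days.
November 1–27, 1981: 27 days.
Total: 4 + 245 + 27 = 276 days.
276 mod 7 = 3, so 3 days before Friday is Tuesday.

Tuesday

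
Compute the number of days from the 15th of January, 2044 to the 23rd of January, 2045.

January 15, 2044 → January 15, 2045: 366 days (2044 is a leap year).
Within January 2045: 23 − 15 = 8 days.
Total: 374 days.

374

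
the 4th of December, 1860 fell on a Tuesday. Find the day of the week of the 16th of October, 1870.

Sunday

Day-of-year of December 4, 1860: 339.
Day-of-year of October 16, 1870: 289.
1860 has 366 days, so 366 − 339 = 27 days remain in 1860.
Full years 1861–1869: 7 common + 2 leap = 7×365 + 2×366 = 3287 days.
Total: 27 + 3287 + 289 = 3603 days.
3603 mod 7 = 5, so 5 days after Tuesday is Sunday.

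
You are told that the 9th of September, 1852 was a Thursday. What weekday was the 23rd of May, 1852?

Sunday

Count forward from the earlier date (May 23, 1852) to the later (September 9, 1852):
May 1852: 31 − 23 = 8 days remain.
Then June (30), July (31), August (31): 30 + 31 + 31 = 92 days.
September 1–9, 1852: 9 days.
Total: 8 + 92 + 9 = 109 days.
109 mod 7 = 4, so 4 days before Thursday is Sunday.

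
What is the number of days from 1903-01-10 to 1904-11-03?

January 1903: 31 − 10 = 21 days remain.
Then 21 full months totalling 639 days.
November 1–3, 1904: 3 days.
Total: 21 + 639 + 3 = 663 days.

663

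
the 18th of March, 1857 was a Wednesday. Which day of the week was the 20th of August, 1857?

Thursday

March 1857: 31 − 18 = 13 days remain.
Then April (30), May (31), June (30), July (31): 30 + 31 + 30 + 31 = 122 days.
August 1–20, 1857: 20 days.
Total: 13 + 122 + 20 = 155 days.
155 mod 7 = 1, so 1 day after Wednesday is Thursday.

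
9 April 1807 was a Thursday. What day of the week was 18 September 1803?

Count forward from the earlier date (September 18, 1803) to the later (April 9, 1807):
Day-of-year of September 18, 1803: 261.
Day-of-year of April 9, 1807: 99.
1803 has 365 days, so 365 − 261 = 104 days remain in 1803.
Full years: 1804: 366; 1805: 365; 1806: 365. Sum = 1096.
Total: 104 + 1096 + 99 = 1299 days.
1299 mod 7 = 4, so 4 days before Thursday is Sunday.

Sunday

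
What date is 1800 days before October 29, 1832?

November 25, 1827

Count 1800 days before October 29, 1832:
November 25, 1827 → November 25, 1828: 366 days (1828 is a leap year).
November 25, 1828 → November 25, 1829: 365 days.
November 25, 1829 → November 25, 1830: 365 days.
November 25, 1830 → November 25, 1831: 365 days.
November 1831: 30 − 25 = 5 days remain.
Then 10 full months totalling 305 days.
October 1–29, 1832: 29 days.
Residual: 339 days.
Total: 1800 days.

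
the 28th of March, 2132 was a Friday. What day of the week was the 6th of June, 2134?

Sunday

March 2132: 31 − 28 = 3 days remain.
Then 26 full months totalling 791 days.
June 1–6, 2134: 6 days.
Total: 3 + 791 + 6 = 800 days.
800 mod 7 = 2, so 2 days after Friday is Sunday.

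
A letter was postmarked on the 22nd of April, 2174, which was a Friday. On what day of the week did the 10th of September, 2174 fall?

April 2174: 30 − 22 = 8 days remain.
Then May (31), June (30), July (31), August (31): 31 + 30 + 31 + 31 = 123 days.
September 1–10, 2174: 10 days.
Total: 8 + 123 + 10 = 141 days.
141 mod 7 = 1, so 1 day after Friday is Saturday.

Saturday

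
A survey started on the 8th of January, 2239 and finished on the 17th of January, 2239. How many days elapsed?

9

Within January 2239: 17 − 8 = 9 days.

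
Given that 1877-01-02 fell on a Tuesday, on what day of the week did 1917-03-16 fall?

Day-of-year of January 2, 1877: 2.
Day-of-year of March 16, 1917: 75.
1877 has 365 days, so 365 − 2 = 363 days remain in 1877.
Full years 1878–1916: 30 common + 9 leap = 30×365 + 9×366 = 14244 days.
Total: 363 + 14244 + 75 = 14682 days.
14682 mod 7 = 3, so 3 days after Tuesday is Friday.

Friday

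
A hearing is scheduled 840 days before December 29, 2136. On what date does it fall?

September 11, 2134

Count 840 days before December 29, 2136:
September 11, 2134 → September 11, 2135: 365 days.
September 11, 2135 → September 11, 2136: 366 days (2136 is a leap year).
September 2136: 30 − 11 = 19 days remain.
Then October (31), November (30): 31 + 30 = 61 days.
December 1–29, 2136: 29 days.
Residual: 109 days.
Total: 840 days.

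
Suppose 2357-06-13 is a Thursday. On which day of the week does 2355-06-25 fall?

Saturday

Count forward from the earlier date (June 25, 2355) to the later (June 13, 2357):
June 25, 2355 → June 25, 2356: 366 days (2356 is a leap year).
June 2356: 30 − 25 = 5 days remain.
Then 11 full months totalling 335 days.
June 1–13, 2357: 13 days.
Residual: 353 days.
Total: 719 days.
719 mod 7 = 5, so 5 days before Thursday is Saturday.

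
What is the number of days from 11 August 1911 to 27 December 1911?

138

August 1911: 31 − 11 = 20 days remain.
Then September (30), October (31), November (30): 30 + 31 + 30 = 91 days.
December 1–27, 1911: 27 days.
Total: 20 + 91 + 27 = 138 days.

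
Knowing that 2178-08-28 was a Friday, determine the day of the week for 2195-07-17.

From August 28, 2178 to August 28, 2194: 16 years, of which 4 contain a Feb 29 — 12×365 + 4×366 = 5844 days.
August 2194: 31 − 28 = 3 days remain.
Then 10 full months totalling 303 days.
July 1–17, 2195: 17 days.
Residual: 323 days.
Total: 6167 days.
6167 is a multiple of 7, so 2195-07-17 falls on the same weekday: Friday.

Friday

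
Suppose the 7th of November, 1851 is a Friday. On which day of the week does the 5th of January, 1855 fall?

Day-of-year of November 7, 1851: 311.
Day-of-year of January 5, 1855: 5.
1851 has 365 days, so 365 − 311 = 54 days remain in 1851.
Full years: 1852: 366; 1853: 365; 1854: 365. Sum = 1096.
Total: 54 + 1096 + 5 = 1155 days.
1155 is a multiple of 7, so the 5th of January, 1855 falls on the same weekday: Friday.

Friday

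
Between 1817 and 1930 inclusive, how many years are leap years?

27

Years divisible by 4: 1820, 1824, …, 1928 — 28 in all.
Of these, 1900 is divisible by 100 but not 400, so not leap.
Leap years: 28 − 1 = 27.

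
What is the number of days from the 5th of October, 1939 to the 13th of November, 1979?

14649

Day-of-year of October 5, 1939: 278.
Day-of-year of November 13, 1979: 317.
1939 has 365 days, so 365 − 278 = 87 days remain in 1939.
Full years 1940–1978: 29 common + 10 leap = 29×365 + 10×366 = 14245 days.
Total: 87 + 14245 + 317 = 14649 days.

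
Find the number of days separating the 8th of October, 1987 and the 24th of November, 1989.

October 8, 1987 → October 8, 1988: 366 days (1988 is a leap year).
October 8, 1988 → October 8, 1989: 365 days.
October 1989: 31 − 8 = 23 days remain.
November 1–24, 1989: 24 days.
Residual: 47 days.
Total: 778 days.

778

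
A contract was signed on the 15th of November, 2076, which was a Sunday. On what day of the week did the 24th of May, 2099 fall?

Day-of-year of November 15, 2076: 320.
Day-of-year of May 24, 2099: 144.
2076 has 366 days, so 366 − 320 = 46 days remain in 2076.
Full years 2077–2098: 17 common + 5 leap = 17×365 + 5×366 = 8035 days.
Total: 46 + 8035 + 144 = 8225 days.
8225 is a multiple of 7, so the 24th of May, 2099 falls on the same weekday: Sunday.

Sunday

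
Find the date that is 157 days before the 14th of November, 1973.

the 10th of June, 1973

Count 157 days before November 14, 1973:
June 1973: 30 − 10 = 20 days remain.
Then July (31), August (31), September (30), October (31): 31 + 31 + 30 + 31 = 123 days.
November 1–14, 1973: 14 days.
Total: 20 + 123 + 14 = 157 days.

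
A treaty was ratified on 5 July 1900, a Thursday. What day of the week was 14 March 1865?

Tuesday

Count forward from the earlier date (March 14, 1865) to the later (July 5, 1900):
From March 14, 1865 to March 14, 1900: 35 years, of which 8 contain a Feb 29 — 27×365 + 8×366 = 12783 days.
(1900 is not a leap year (divisible by 100 but not 400).)
March 1900: 31 − 14 = 17 days remain.
Then April (30), May (31), June (30): 30 + 31 + 30 = 91 days.
July 1–5, 1900: 5 days.
Residual: 113 days.
Total: 12896 days.
12896 mod 7 = 2, so 2 days before Thursday is Tuesday.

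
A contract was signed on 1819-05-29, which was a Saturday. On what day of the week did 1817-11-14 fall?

Count forward from the earlier date (November 14, 1817) to the later (May 29, 1819):
Day-of-year of November 14, 1817: 318.
Day-of-year of May 29, 1819: 149.
1817 has 365 days, so 365 − 318 = 47 days remain in 1817.
Full years: 1818: 365. Sum = 365.
Total: 47 + 365 + 149 = 561 days.
561 mod 7 = 1, so 1 day before Saturday is Friday.

Friday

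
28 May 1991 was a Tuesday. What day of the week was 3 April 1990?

Count forward from the earlier date (April 3, 1990) to the later (May 28, 1991):
April 1990: 30 − 3 = 27 days remain.
Then 12 full months totalling 365 days.
May 1–28, 1991: 28 days.
Total: 27 + 365 + 28 = 420 days.
420 is a multiple of 7, so 3 April 1990 falls on the same weekday: Tuesday.

Tuesday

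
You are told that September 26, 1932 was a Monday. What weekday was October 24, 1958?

Friday

Day-of-year of September 26, 1932: 270.
Day-of-year of October 24, 1958: 297.
1932 has 366 days, so 366 − 270 = 96 days remain in 1932.
Full years 1933–1957: 19 common + 6 leap = 19×365 + 6×366 = 9131 days.
Total: 96 + 9131 + 297 = 9524 days.
9524 mod 7 = 4, so 4 days after Monday is Friday.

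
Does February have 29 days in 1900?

1900 is not a leap year (divisible by 100 but not 400).

No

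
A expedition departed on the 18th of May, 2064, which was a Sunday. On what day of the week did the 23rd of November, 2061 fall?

Count forward from the earlier date (November 23, 2061) to the later (May 18, 2064):
November 23, 2061 → November 23, 2062: 365 days.
November 23, 2062 → November 23, 2063: 365 days.
November 2063: 30 − 23 = 7 days remain.
Then December (31), January (31), February 2064 (29), March (31), April (30): 31 + 31 + 29 + 31 + 30 = 152 days.
May 1–18, 2064: 18 days.
Residual: 177 days.
Total: 907 days.
907 mod 7 = 4, so 4 days before Sunday is Wednesday.

Wednesday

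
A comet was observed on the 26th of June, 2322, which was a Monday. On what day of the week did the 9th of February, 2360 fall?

Tuesday

From June 26, 2322 to June 26, 2359: 37 years, of which 9 contain a Feb 29 — 28×365 + 9×366 = 13514 days.
June 2359: 30 − 26 = 4 days remain.
Then July (31), August (31), September (30), October (31), November (30), December (31), January (31): 31 + 31 + 30 + 31 + 30 + 31 + 31 = 215 days.
February 1–9, 2360: 9 days (2360 is a leap year).
Residual: 228 days.
Total: 13742 days.
13742 mod 7 = 1, so 1 day after Monday is Tuesday.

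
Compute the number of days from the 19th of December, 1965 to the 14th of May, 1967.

December 19, 1965 → December 19, 1966: 365 days.
December 1966: 31 − 19 = 12 days remain.
Then January (31), February 1967 (28), March (31), April (30): 31 + 28 + 31 + 30 = 120 days.
May 1–14, 1967: 14 days.
Residual: 146 days.
Total: 511 days.

511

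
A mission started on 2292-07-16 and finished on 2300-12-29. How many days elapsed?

3087

Day-of-year of July 16, 2292: 198.
Day-of-year of December 29, 2300: 363.
2292 has 366 days, so 366 − 198 = 168 days remain in 2292.
Full years 2293–2299: 6 common + 1 leap = 6×365 + 1×366 = 2556 days.
Total: 168 + 2556 + 363 = 3087 days.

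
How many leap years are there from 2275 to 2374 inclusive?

24

Years divisible by 4: 2276, 2280, …, 2372 — 25 in all.
Of these, 2300 is divisible by 100 but not 400, so not leap.
Leap years: 25 − 1 = 24.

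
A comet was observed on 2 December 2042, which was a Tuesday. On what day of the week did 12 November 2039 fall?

Count forward from the earlier date (November 12, 2039) to the later (December 2, 2042):
November 12, 2039 → November 12, 2040: 366 days (2040 is a leap year).
November 12, 2040 → November 12, 2041: 365 days.
November 12, 2041 → November 12, 2042: 365 days.
November 2042: 30 − 12 = 18 days remain.
December 1–2, 2042: 2 days.
Residual: 20 days.
Total: 1116 days.
1116 mod 7 = 3, so 3 days before Tuesday is Saturday.

Saturday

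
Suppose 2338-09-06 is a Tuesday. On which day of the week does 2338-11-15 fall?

Tuesday

September 2338: 30 − 6 = 24 days remain.
Then October (31): 31 days.
November 1–15, 2338: 15 days.
Total: 24 + 31 + 15 = 70 days.
70 is a multiple of 7, so 2338-11-15 falls on the same weekday: Tuesday.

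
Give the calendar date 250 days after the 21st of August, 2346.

the 28th of April, 2347

Count 250 days after August 21, 2346:
August 2346: 31 − 21 = 10 days remain.
Then September (30), October (31), November (30), December (31), January (31), February 2347 (28), March (31): 30 + 31 + 30 + 31 + 31 + 28 + 31 = 212 days.
April 1–28, 2347: 28 days.
Residual: 250 days.
Total: 250 days.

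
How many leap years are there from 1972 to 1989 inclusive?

Years divisible by 4 in [1972, 1989]: 1972, 1976, 1980, 1984, 1988.
No century exceptions apply. Count: 5.

5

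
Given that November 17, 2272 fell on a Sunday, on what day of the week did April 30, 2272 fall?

Tuesday

Count forward from the earlier date (April 30, 2272) to the later (November 17, 2272):
April 2272: 30 − 30 = 0 days remain.
Then May (31), June (30), July (31), August (31), September (30), October (31): 31 + 30 + 31 + 31 + 30 + 31 = 184 days.
November 1–17, 2272: 17 days.
Total: 0 + 184 + 17 = 201 days.
201 mod 7 = 5, so 5 days before Sunday is Tuesday.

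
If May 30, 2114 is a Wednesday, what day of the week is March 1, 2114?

Thursday

Count forward from the earlier date (March 1, 2114) to the later (May 30, 2114):
March 2114: 31 − 1 = 30 days remain.
Then April (30): 30 days.
May 1–30, 2114: 30 days.
Total: 30 + 30 + 30 = 90 days.
90 mod 7 = 6, so 6 days before Wednesday is Thursday.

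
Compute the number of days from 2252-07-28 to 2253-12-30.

520

Day-of-year of July 28, 2252: 210.
Day-of-year of December 30, 2253: 364.
2252 has 366 days, so 366 − 210 = 156 days remain in 2252.
Total: 156 + 364 = 520 days.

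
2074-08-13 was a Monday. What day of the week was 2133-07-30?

Thursday

From August 13, 2074 to August 13, 2132: 58 years, of which 14 contain a Feb 29 — 44×365 + 14×366 = 21184 days.
(2100 is not a leap year (divisible by 100 but not 400).)
August 2132: 31 − 13 = 18 days remain.
Then 10 full months totalling 303 days.
July 1–30, 2133: 30 days.
Residual: 351 days.
Total: 21535 days.
21535 mod 7 = 3, so 3 days after Monday is Thursday.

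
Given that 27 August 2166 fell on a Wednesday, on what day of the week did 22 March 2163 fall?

Count forward from the earlier date (March 22, 2163) to the later (August 27, 2166):
Day-of-year of March 22, 2163: 81.
Day-of-year of August 27, 2166: 239.
2163 has 365 days, so 365 − 81 = 284 days remain in 2163.
Full years: 2164: 366; 2165: 365. Sum = 731.
Total: 284 + 731 + 239 = 1254 days.
1254 mod 7 = 1, so 1 day before Wednesday is Tuesday.

Tuesday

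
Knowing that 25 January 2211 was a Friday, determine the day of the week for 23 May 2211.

Thursday

January 2211: 31 − 25 = 6 days remain.
Then February 2211 (28), March (31), April (30): 28 + 31 + 30 = 89 days.
May 1–23, 2211: 23 days.
Total: 6 + 89 + 23 = 118 days.
118 mod 7 = 6, so 6 days after Friday is Thursday.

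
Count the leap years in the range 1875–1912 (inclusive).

9

Years divisible by 4 in [1875, 1912]: 1876, 1880, 1884, 1888, 1892, 1896, 1900, 1904, 1908, 1912.
Of these, 1900 is divisible by 100 but not 400, so not leap.
Leap years: 10 − 1 = 9.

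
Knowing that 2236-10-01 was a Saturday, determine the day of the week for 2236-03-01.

Count forward from the earlier date (March 1, 2236) to the later (October 1, 2236):
March 2236: 31 − 1 = 30 days remain.
Then April (30), May (31), June (30), July (31), August (31), September (30): 30 + 31 + 30 + 31 + 31 + 30 = 183 days.
October 1, 2236: 1 day.
Total: 30 + 183 + 1 = 214 days.
214 mod 7 = 4, so 4 days before Saturday is Tuesday.

Tuesday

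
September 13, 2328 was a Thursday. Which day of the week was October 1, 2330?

Wednesday

September 13, 2328 → September 13, 2329: 365 days.
September 13, 2329 → September 13, 2330: 365 days.
September 2330: 30 − 13 = 17 days remain.
October 1, 2330: 1 day.
Residual: 18 days.
Total: 748 days.
748 mod 7 = 6, so 6 days after Thursday is Wednesday.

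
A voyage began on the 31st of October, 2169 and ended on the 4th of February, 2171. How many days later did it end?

461

October 31, 2169 → October 31, 2170: 365 days.
October 2170: 31 − 31 = 0 days remain.
Then November (30), December (31), January (31): 30 + 31 + 31 = 92 days.
February 1–4, 2171: 4 days (2171 is not a leap year).
Residual: 96 days.
Total: 461 days.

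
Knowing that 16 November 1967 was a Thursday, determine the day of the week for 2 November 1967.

Count forward from the earlier date (November 2, 1967) to the later (November 16, 1967):
Within November 1967: 16 − 2 = 14 days.
14 is a multiple of 7, so 2 November 1967 falls on the same weekday: Thursday.

Thursday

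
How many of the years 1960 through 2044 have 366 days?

22

Years divisible by 4: 1960, 1964, …, 2044 — 22 in all.
2000 is divisible by 400, so still leap.
No century exceptions apply. Count: 22.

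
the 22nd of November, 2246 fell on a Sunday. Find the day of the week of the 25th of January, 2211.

Count forward from the earlier date (January 25, 2211) to the later (November 22, 2246):
Day-of-year of January 25, 2211: 25.
Day-of-year of November 22, 2246: 326.
2211 has 365 days, so 365 − 25 = 340 days remain in 2211.
Full years 2212–2245: 25 common + 9 leap = 25×365 + 9×366 = 12419 days.
Total: 340 + 12419 + 326 = 13085 days.
13085 mod 7 = 2, so 2 days before Sunday is Friday.

Friday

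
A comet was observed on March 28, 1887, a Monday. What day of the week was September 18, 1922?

Monday

From March 28, 1887 to March 28, 1922: 35 years, of which 8 contain a Feb 29 — 27×365 + 8×366 = 12783 days.
(1900 is not a leap year (divisible by 100 but not 400).)
March 1922: 31 − 28 = 3 days remain.
Then April (30), May (31), June (30), July (31), August (31): 30 + 31 + 30 + 31 + 31 = 153 days.
September 1–18, 1922: 18 days.
Residual: 174 days.
Total: 12957 days.
12957 is a multiple of 7, so September 18, 1922 falls on the same weekday: Monday.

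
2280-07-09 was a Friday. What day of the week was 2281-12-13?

Tuesday

July 2280: 31 − 9 = 22 days remain.
Then 16 full months totalling 487 days.
December 1–13, 2281: 13 days.
Total: 22 + 487 + 13 = 522 days.
522 mod 7 = 4, so 4 days after Friday is Tuesday.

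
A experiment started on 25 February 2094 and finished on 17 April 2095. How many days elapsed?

Day-of-year of February 25, 2094: 56.
Day-of-year of April 17, 2095: 107.
2094 has 365 days, so 365 − 56 = 309 days remain in 2094.
Total: 309 + 107 = 416 days.

416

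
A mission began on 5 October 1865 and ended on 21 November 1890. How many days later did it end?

9178

From October 5, 1865 to October 5, 1890: 25 years, of which 6 contain a Feb 29 — 19×365 + 6×366 = 9131 days.
October 1890: 31 − 5 = 26 days remain.
November 1–21, 1890: 21 days.
Residual: 47 days.
Total: 9178 days.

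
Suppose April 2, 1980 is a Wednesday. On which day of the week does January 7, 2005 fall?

From April 2, 1980 to April 2, 2004: 24 years, of which 6 contain a Feb 29 — 18×365 + 6×366 = 8766 days.
(2000 is a leap year (divisible by 400).)
April 2004: 30 − 2 = 28 days remain.
Then May (31), June (30), July (31), August (31), September (30), October (31), November (30), December (31): 31 + 30 + 31 + 31 + 30 + 31 + 30 + 31 = 245 days.
January 1–7, 2005: 7 days.
Residual: 280 days.
Total: 9046 days.
9046 mod 7 = 2, so 2 days after Wednesday is Friday.

Friday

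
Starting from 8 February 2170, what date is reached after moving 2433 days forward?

7 October 2176

Count 2433 days after February 8, 2170:
Day-of-year of February 8, 2170: 39.
Day-of-year of October 7, 2176: 281.
2170 has 365 days, so 365 − 39 = 326 days remain in 2170.
Full years: 2171: 365; 2172: 366; 2173: 365; 2174: 365; 2175: 365. Sum = 1826.
Total: 326 + 1826 + 281 = 2433 days.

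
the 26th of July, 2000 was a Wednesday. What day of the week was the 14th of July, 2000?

Friday

Count forward from the earlier date (July 14, 2000) to the later (July 26, 2000):
Within July 2000: 26 − 14 = 12 days.
12 mod 7 = 5, so 5 days before Wednesday is Friday.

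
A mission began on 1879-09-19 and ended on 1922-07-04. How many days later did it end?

From September 19, 1879 to September 19, 1921: 42 years, of which 10 contain a Feb 29 — 32×365 + 10×366 = 15340 days.
(1900 is not a leap year (divisible by 100 but not 400).)
September 1921: 30 − 19 = 11 days remain.
Then 9 full months totalling 273 days.
July 1–4, 1922: 4 days.
Residual: 288 days.
Total: 15628 days.

15628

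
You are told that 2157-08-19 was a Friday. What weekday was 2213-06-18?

From August 19, 2157 to August 19, 2212: 55 years, of which 13 contain a Feb 29 — 42×365 + 13×366 = 20088 days.
(2200 is not a leap year (divisible by 100 but not 400).)
August 2212: 31 − 19 = 12 days remain.
Then 9 full months totalling 273 days.
June 1–18, 2213: 18 days.
Residual: 303 days.
Total: 20391 days.
20391 is a multiple of 7, so 2213-06-18 falls on the same weekday: Friday.

Friday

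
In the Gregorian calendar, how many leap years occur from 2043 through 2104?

15

Years divisible by 4: 2044, 2048, …, 2104 — 16 in all.
Of these, 2100 is divisible by 100 but not 400, so not leap.
Leap years: 16 − 1 = 15.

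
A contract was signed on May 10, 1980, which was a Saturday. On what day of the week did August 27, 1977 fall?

Count forward from the earlier date (August 27, 1977) to the later (May 10, 1980):
Day-of-year of August 27, 1977: 239.
Day-of-year of May 10, 1980: 131.
1977 has 365 days, so 365 − 239 = 126 days remain in 1977.
Full years: 1978: 365; 1979: 365. Sum = 730.
Total: 126 + 730 + 131 = 987 days.
987 is a multiple of 7, so August 27, 1977 falls on the same weekday: Saturday.

Saturday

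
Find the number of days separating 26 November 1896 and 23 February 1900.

1184

November 26, 1896 → November 26, 1897: 365 days.
November 26, 1897 → November 26, 1898: 365 days.
November 26, 1898 → November 26, 1899: 365 days.
November 1899: 30 − 26 = 4 days remain.
Then December (31), January (31): 31 + 31 = 62 days.
February 1–23, 1900: 23 days (1900 is not a leap year (divisible by 100 but not 400)).
Residual: 89 days.
Total: 1184 days.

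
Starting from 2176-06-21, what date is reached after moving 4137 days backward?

2165-02-22

Count 4137 days before June 21, 2176:
Day-of-year of February 22, 2165: 53.
Day-of-year of June 21, 2176: 173.
2165 has 365 days, so 365 − 53 = 312 days remain in 2165.
Full years 2166–2175: 8 common + 2 leap = 8×365 + 2×366 = 3652 days.
Total: 312 + 3652 + 173 = 4137 days.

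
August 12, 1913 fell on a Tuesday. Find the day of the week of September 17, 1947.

Day-of-year of August 12, 1913: 224.
Day-of-year of September 17, 1947: 260.
1913 has 365 days, so 365 − 224 = 141 days remain in 1913.
Full years 1914–1946: 25 common + 8 leap = 25×365 + 8×366 = 12053 days.
Total: 141 + 12053 + 260 = 12454 days.
12454 mod 7 = 1, so 1 day after Tuesday is Wednesday.

Wednesday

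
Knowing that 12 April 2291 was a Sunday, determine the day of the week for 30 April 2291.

Thursday

Within April 2291: 30 − 12 = 18 days.
18 mod 7 = 4, so 4 days after Sunday is Thursday.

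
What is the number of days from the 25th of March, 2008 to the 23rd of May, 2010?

789

March 25, 2008 → March 25, 2009: 365 days.
March 25, 2009 → March 25, 2010: 365 days.
March 2010: 31 − 25 = 6 days remain.
Then April (30): 30 days.
May 1–23, 2010: 23 days.
Residual: 59 days.
Total: 789 days.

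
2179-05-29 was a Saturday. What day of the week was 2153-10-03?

Wednesday

Count forward from the earlier date (October 3, 2153) to the later (May 29, 2179):
Day-of-year of October 3, 2153: 276.
Day-of-year of May 29, 2179: 149.
2153 has 365 days, so 365 − 276 = 89 days remain in 2153.
Full years 2154–2178: 19 common + 6 leap = 19×365 + 6×366 = 9131 days.
Total: 89 + 9131 + 149 = 9369 days.
9369 mod 7 = 3, so 3 days before Saturday is Wednesday.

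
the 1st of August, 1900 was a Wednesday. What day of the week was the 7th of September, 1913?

Day-of-year of August 1, 1900: 213.
Day-of-year of September 7, 1913: 250.
1900 has 365 days, so 365 − 213 = 152 days remain in 1900.
Full years 1901–1912: 9 common + 3 leap = 9×365 + 3×366 = 4383 days.
Total: 152 + 4383 + 250 = 4785 days.
4785 mod 7 = 4, so 4 days after Wednesday is Sunday.

Sunday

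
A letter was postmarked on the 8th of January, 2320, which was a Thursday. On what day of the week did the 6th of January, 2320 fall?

Tuesday

Count forward from the earlier date (January 6, 2320) to the later (January 8, 2320):
Within January 2320: 8 − 6 = 2 days.
2 mod 7 = 2, so 2 days before Thursday is Tuesday.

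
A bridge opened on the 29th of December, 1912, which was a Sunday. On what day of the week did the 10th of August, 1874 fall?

Monday

Count forward from the earlier date (August 10, 1874) to the later (December 29, 1912):
Day-of-year of August 10, 1874: 222.
Day-of-year of December 29, 1912: 364.
1874 has 365 days, so 365 − 222 = 143 days remain in 1874.
Full years 1875–1911: 29 common + 8 leap = 29×365 + 8×366 = 13513 days.
Total: 143 + 13513 + 364 = 14020 days.
14020 mod 7 = 6, so 6 days before Sunday is Monday.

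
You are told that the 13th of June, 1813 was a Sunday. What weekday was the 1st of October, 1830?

Friday

From June 13, 1813 to June 13, 1830: 17 years, of which 4 contain a Feb 29 — 13×365 + 4×366 = 6209 days.
June 1830: 30 − 13 = 17 days remain.
Then July (31), August (31), September (30): 31 + 31 + 30 = 92 days.
October 1, 1830: 1 day.
Residual: 110 days.
Total: 6319 days.
6319 mod 7 = 5, so 5 days after Sunday is Friday.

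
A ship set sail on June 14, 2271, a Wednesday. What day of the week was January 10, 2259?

Monday

Count forward from the earlier date (January 10, 2259) to the later (June 14, 2271):
Day-of-year of January 10, 2259: 10.
Day-of-year of June 14, 2271: 165.
2259 has 365 days, so 365 − 10 = 355 days remain in 2259.
Full years 2260–2270: 8 common + 3 leap = 8×365 + 3×366 = 4018 days.
Total: 355 + 4018 + 165 = 4538 days.
4538 mod 7 = 2, so 2 days before Wednesday is Monday.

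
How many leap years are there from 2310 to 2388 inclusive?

Years divisible by 4: 2312, 2316, …, 2388 — 20 in all.
No century exceptions apply. Count: 20.

20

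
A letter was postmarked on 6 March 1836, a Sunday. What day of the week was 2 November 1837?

Thursday

March 6, 1836 → March 6, 1837: 365 days.
March 1837: 31 − 6 = 25 days remain.
Then April (30), May (31), June (30), July (31), August (31), September (30), October (31): 30 + 31 + 30 + 31 + 31 + 30 + 31 = 214 days.
November 1–2, 1837: 2 days.
Residual: 241 days.
Total: 606 days.
606 mod 7 = 4, so 4 days after Sunday is Thursday.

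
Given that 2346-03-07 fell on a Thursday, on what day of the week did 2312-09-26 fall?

Thursday

Count forward from the earlier date (September 26, 2312) to the later (March 7, 2346):
Day-of-year of September 26, 2312: 270.
Day-of-year of March 7, 2346: 66.
2312 has 366 days, so 366 − 270 = 96 days remain in 2312.
Full years 2313–2345: 25 common + 8 leap = 25×365 + 8×366 = 12053 days.
Total: 96 + 12053 + 66 = 12215 days.
12215 is a multiple of 7, so 2312-09-26 falls on the same weekday: Thursday.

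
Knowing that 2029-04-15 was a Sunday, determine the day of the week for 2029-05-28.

Monday

April 2029: 30 − 15 = 15 days remain.
May 1–28, 2029: 28 days.
Total: 15 + 28 = 43 days.
43 mod 7 = 1, so 1 day after Sunday is Monday.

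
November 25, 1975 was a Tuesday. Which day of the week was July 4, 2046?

Wednesday

Day-of-year of November 25, 1975: 329.
Day-of-year of July 4, 2046: 185.
1975 has 365 days, so 365 − 329 = 36 days remain in 1975.
Full years 1976–2045: 52 common + 18 leap = 52×365 + 18×366 = 25568 days.
Total: 36 + 25568 + 185 = 25789 days.
25789 mod 7 = 1, so 1 day after Tuesday is Wednesday.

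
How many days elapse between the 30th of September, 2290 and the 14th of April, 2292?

562

September 2290: 30 − 30 = 0 days remain.
Then 18 full months totalling 548 days.
April 1–14, 2292: 14 days.
Total: 0 + 548 + 14 = 562 days.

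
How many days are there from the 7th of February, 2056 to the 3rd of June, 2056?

February 2056: 29 − 7 = 22 days remain (2056 is a leap year, so February has 29 days).
Then March (31), April (30), May (31): 31 + 30 + 31 = 92 days.
June 1–3, 2056: 3 days.
Total: 22 + 92 + 3 = 117 days.

117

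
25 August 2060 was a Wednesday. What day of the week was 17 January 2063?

Day-of-year of August 25, 2060: 238.
Day-of-year of January 17, 2063: 17.
2060 has 366 days, so 366 − 238 = 128 days remain in 2060.
Full years: 2061: 365; 2062: 365. Sum = 730.
Total: 128 + 730 + 17 = 875 days.
875 is a multiple of 7, so 17 January 2063 falls on the same weekday: Wednesday.

Wednesday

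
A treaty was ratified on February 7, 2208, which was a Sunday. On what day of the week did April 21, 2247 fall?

Wednesday

From February 7, 2208 to February 7, 2247: 39 years, of which 10 contain a Feb 29 — 29×365 + 10×366 = 14245 days.
February 2247: 28 − 7 = 21 days remain (2247 is not a leap year, so February has 28 days).
Then March (31): 31 days.
April 1–21, 2247: 21 days.
Residual: 73 days.
Total: 14318 days.
14318 mod 7 = 3, so 3 days after Sunday is Wednesday.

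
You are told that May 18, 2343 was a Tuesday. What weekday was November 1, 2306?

Count forward from the earlier date (November 1, 2306) to the later (May 18, 2343):
Day-of-year of November 1, 2306: 305.
Day-of-year of May 18, 2343: 138.
2306 has 365 days, so 365 − 305 = 60 days remain in 2306.
Full years 2307–2342: 27 common + 9 leap = 27×365 + 9×366 = 13149 days.
Total: 60 + 13149 + 138 = 13347 days.
13347 mod 7 = 5, so 5 days before Tuesday is Thursday.

Thursday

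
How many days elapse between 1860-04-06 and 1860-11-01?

209

April 1860: 30 − 6 = 24 days remain.
Then May (31), June (30), July (31), August (31), September (30), October (31): 31 + 30 + 31 + 31 + 30 + 31 = 184 days.
November 1, 1860: 1 day.
Total: 24 + 184 + 1 = 209 days.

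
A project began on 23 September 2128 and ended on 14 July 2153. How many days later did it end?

9060

Day-of-year of September 23, 2128: 267.
Day-of-year of July 14, 2153: 195.
2128 has 366 days, so 366 − 267 = 99 days remain in 2128.
Full years 2129–2152: 18 common + 6 leap = 18×365 + 6×366 = 8766 days.
Total: 99 + 8766 + 195 = 9060 days.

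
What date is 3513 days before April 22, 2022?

September 8, 2012

Count 3513 days before April 22, 2022:
Day-of-year of September 8, 2012: 252.
Day-of-year of April 22, 2022: 112.
2012 has 366 days, so 366 − 252 = 114 days remain in 2012.
Full years 2013–2021: 7 common + 2 leap = 7×365 + 2×366 = 3287 days.
Total: 114 + 3287 + 112 = 3513 days.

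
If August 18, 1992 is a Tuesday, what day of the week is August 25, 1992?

Within August 1992: 25 − 18 = 7 days.
7 is a multiple of 7, so August 25, 1992 falls on the same weekday: Tuesday.

Tuesday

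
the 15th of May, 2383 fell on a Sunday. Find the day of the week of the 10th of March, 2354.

Count forward from the earlier date (March 10, 2354) to the later (May 15, 2383):
Day-of-year of March 10, 2354: 69.
Day-of-year of May 15, 2383: 135.
2354 has 365 days, so 365 − 69 = 296 days remain in 2354.
Full years 2355–2382: 21 common + 7 leap = 21×365 + 7×366 = 10227 days.
Total: 296 + 10227 + 135 = 10658 days.
10658 mod 7 = 4, so 4 days before Sunday is Wednesday.

Wednesday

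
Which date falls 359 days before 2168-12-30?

2168-01-06

Count 359 days before December 30, 2168:
January 2168: 31 − 6 = 25 days remain.
Then 10 full months totalling 304 days.
December 1–30, 2168: 30 days.
Total: 25 + 304 + 30 = 359 days.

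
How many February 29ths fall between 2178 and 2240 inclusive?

Years divisible by 4: 2180, 2184, …, 2240 — 16 in all.
Of these, 2200 is divisible by 100 but not 400, so not leap.
Leap years: 16 − 1 = 15.

15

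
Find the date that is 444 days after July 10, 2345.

September 27, 2346

Count 444 days after July 10, 2345:
July 10, 2345 → July 10, 2346: 365 days.
July 2346: 31 − 10 = 21 days remain.
Then August (31): 31 days.
September 1–27, 2346: 27 days.
Residual: 79 days.
Total: 444 days.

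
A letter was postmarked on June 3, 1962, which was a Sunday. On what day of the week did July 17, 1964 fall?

Day-of-year of June 3, 1962: 154.
Day-of-year of July 17, 1964: 199.
1962 has 365 days, so 365 − 154 = 211 days remain in 1962.
Full years: 1963: 365. Sum = 365.
Total: 211 + 365 + 199 = 775 days.
775 mod 7 = 5, so 5 days after Sunday is Friday.

Friday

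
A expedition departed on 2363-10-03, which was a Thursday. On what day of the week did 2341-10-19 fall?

Count forward from the earlier date (October 19, 2341) to the later (October 3, 2363):
From October 19, 2341 to October 19, 2362: 21 years, of which 5 contain a Feb 29 — 16×365 + 5×366 = 7670 days.
October 2362: 31 − 19 = 12 days remain.
Then 11 full months totalling 334 days.
October 1–3, 2363: 3 days.
Residual: 349 days.
Total: 8019 days.
8019 mod 7 = 4, so 4 days before Thursday is Sunday.

Sunday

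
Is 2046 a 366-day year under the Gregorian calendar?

No

2046 is not a leap year.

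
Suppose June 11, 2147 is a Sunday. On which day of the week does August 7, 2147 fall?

Monday

June 2147: 30 − 11 = 19 days remain.
Then July (31): 31 days.
August 1–7, 2147: 7 days.
Total: 19 + 31 + 7 = 57 days.
57 mod 7 = 1, so 1 day after Sunday is Monday.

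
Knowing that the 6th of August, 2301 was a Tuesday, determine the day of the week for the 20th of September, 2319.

Saturday

From August 6, 2301 to August 6, 2319: 18 years, of which 4 contain a Feb 29 — 14×365 + 4×366 = 6574 days.
August 2319: 31 − 6 = 25 days remain.
September 1–20, 2319: 20 days.
Residual: 45 days.
Total: 6619 days.
6619 mod 7 = 4, so 4 days after Tuesday is Saturday.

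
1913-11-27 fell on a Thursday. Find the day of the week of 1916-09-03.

Day-of-year of November 27, 1913: 331.
Day-of-year of September 3, 1916: 247.
1913 has 365 days, so 365 − 331 = 34 days remain in 1913.
Full years: 1914: 365; 1915: 365. Sum = 730.
Total: 34 + 730 + 247 = 1011 days.
1011 mod 7 = 3, so 3 days after Thursday is Sunday.

Sunday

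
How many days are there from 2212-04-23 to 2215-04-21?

Day-of-year of April 23, 2212: 114.
Day-of-year of April 21, 2215: 111.
2212 has 366 days, so 366 − 114 = 252 days remain in 2212.
Full years: 2213: 365; 2214: 365. Sum = 730.
Total: 252 + 730 + 111 = 1093 days.

1093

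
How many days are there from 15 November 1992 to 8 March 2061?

Day-of-year of November 15, 1992: 320.
Day-of-year of March 8, 2061: 67.
1992 has 366 days, so 366 − 320 = 46 days remain in 1992.
Full years 1993–2060: 51 common + 17 leap = 51×365 + 17×366 = 24837 days.
Total: 46 + 24837 + 67 = 24950 days.

24950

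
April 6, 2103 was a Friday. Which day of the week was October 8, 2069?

Count forward from the earlier date (October 8, 2069) to the later (April 6, 2103):
Day-of-year of October 8, 2069: 281.
Day-of-year of April 6, 2103: 96.
2069 has 365 days, so 365 − 281 = 84 days remain in 2069.
Full years 2070–2102: 26 common + 7 leap = 26×365 + 7×366 = 12052 days.
Total: 84 + 12052 + 96 = 12232 days.
12232 mod 7 = 3, so 3 days before Friday is Tuesday.

Tuesday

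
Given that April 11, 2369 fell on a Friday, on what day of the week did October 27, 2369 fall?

April 2369: 30 − 11 = 19 days remain.
Then May (31), June (30), July (31), August (31), September (30): 31 + 30 + 31 + 31 + 30 = 153 days.
October 1–27, 2369: 27 days.
Total: 19 + 153 + 27 = 199 days.
199 mod 7 = 3, so 3 days after Friday is Monday.

Monday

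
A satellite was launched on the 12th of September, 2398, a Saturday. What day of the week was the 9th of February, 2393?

Count forward from the earlier date (February 9, 2393) to the later (September 12, 2398):
February 9, 2393 → February 9, 2394: 365 days.
February 9, 2394 → February 9, 2395: 365 days.
February 9, 2395 → February 9, 2396: 365 days.
February 9, 2396 → February 9, 2397: 366 days (2396 is a leap year).
February 9, 2397 → February 9, 2398: 365 days.
February 2398: 28 − 9 = 19 days remain (2398 is not a leap year, so February has 28 days).
Then March (31), April (30), May (31), June (30), July (31), August (31): 31 + 30 + 31 + 30 + 31 + 31 = 184 days.
September 1–12, 2398: 12 days.
Residual: 215 days.
Total: 2041 days.
2041 mod 7 = 4, so 4 days before Saturday is Tuesday.

Tuesday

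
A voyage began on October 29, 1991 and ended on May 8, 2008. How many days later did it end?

From October 29, 1991 to October 29, 2007: 16 years, of which 4 contain a Feb 29 — 12×365 + 4×366 = 5844 days.
(2000 is a leap year (divisible by 400).)
October 2007: 31 − 29 = 2 days remain.
Then November (30), December (31), January (31), February 2008 (29), March (31), April (30): 30 + 31 + 31 + 29 + 31 + 30 = 182 days.
May 1–8, 2008: 8 days.
Residual: 192 days.
Total: 6036 days.

6036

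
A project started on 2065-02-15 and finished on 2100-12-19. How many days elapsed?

From February 15, 2065 to February 15, 2100: 35 years, of which 8 contain a Feb 29 — 27×365 + 8×366 = 12783 days.
February 2100: 28 − 15 = 13 days remain (2100 is not a leap year (divisible by 100 but not 400), so February has 28 days).
Then 9 full months totalling 275 days.
December 1–19, 2100: 19 days.
Residual: 307 days.
Total: 13090 days.

13090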